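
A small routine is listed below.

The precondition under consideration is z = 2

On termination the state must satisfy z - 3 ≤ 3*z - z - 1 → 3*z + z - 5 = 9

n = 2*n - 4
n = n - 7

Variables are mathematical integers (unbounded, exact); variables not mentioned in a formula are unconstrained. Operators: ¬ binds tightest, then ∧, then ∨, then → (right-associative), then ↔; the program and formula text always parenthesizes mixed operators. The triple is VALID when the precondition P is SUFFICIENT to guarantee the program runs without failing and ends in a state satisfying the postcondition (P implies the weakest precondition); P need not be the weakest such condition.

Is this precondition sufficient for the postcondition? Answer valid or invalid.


Working backward. After the program, the postcondition z - 3 ≤ 3*z - z - 1 → 3*z + z - 5 = 9 must hold; in canonical form it is z ≥ -2 → 4*z = 14.
Before n := n - 7: z ≥ -2 → 4*z = 14
Before n := 2*n - 4: z ≥ -2 → 4*z = 14
The weakest precondition is z ≥ -2 → 4*z = 14.
Check whether z = 2 implies it.
Countermodel: at the initial state z = 2, the precondition holds but the weakest precondition fails.
Answer: invalid


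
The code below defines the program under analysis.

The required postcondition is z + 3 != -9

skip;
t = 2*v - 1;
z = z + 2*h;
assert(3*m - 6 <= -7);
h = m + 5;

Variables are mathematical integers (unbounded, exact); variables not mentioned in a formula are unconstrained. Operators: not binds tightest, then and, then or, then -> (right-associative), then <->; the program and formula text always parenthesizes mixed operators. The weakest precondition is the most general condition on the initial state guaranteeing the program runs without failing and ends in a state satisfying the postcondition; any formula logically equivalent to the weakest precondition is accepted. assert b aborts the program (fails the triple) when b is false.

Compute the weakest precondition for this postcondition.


Working backward. After the program, the postcondition z + 3 != -9 must hold; in canonical form it is z != -12.
Before h := m + 5: z != -12
Before assert 3*m - 6 <= -7: 3*m <= -1 and z != -12
Before z := z + 2*h: 3*m <= -1 and 2*h + z != -12
Before t := 2*v - 1: 3*m <= -1 and 2*h + z != -12
Before skip: 3*m <= -1 and 2*h + z != -12
Answer: WP = 3*m <= -1 and 2*h + z != -12


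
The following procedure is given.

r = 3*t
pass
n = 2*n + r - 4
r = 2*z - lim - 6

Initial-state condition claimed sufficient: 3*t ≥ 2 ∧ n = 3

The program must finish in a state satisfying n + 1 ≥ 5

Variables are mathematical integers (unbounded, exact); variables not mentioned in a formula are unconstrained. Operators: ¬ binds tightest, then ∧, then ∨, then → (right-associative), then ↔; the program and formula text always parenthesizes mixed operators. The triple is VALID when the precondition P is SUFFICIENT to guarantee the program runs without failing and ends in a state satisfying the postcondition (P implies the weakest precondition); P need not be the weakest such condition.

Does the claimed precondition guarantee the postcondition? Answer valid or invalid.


Working backward. After the program, the postcondition n + 1 ≥ 5 must hold; in canonical form it is n ≥ 4.
Before r := 2*z - lim - 6: n ≥ 4
Before n := 2*n + r - 4: 2*n + r ≥ 8
Before skip: 2*n + r ≥ 8
Before r := 3*t: 2*n + 3*t ≥ 8
The weakest precondition is 2*n + 3*t ≥ 8.
Check whether 3*t ≥ 2 ∧ n = 3 implies it.
Every state satisfying the precondition satisfies the weakest precondition: the implication holds.
Answer: valid


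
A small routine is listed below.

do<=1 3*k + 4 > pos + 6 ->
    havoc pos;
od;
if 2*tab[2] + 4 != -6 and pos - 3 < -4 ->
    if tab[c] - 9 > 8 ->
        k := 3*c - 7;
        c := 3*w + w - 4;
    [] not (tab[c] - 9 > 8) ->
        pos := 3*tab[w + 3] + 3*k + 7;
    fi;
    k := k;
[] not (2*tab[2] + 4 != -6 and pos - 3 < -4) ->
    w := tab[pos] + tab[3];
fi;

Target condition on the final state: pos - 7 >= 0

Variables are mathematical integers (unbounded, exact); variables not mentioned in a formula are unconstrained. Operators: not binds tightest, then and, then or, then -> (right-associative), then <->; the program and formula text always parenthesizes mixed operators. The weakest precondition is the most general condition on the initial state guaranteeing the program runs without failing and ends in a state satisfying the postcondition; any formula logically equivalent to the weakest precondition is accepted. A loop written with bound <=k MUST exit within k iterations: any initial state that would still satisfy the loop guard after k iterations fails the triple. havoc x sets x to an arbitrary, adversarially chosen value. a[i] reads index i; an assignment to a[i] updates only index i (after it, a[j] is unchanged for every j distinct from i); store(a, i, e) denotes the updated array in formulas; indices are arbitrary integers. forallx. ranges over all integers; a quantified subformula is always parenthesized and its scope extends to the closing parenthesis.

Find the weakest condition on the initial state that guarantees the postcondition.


Working backward. After the program, the postcondition pos - 7 >= 0 must hold; in canonical form it is pos >= 7.
Then branch requires (tab[c] > 17 -> pos >= 7) and ((not (tab[c] > 17)) -> 3*tab[w + 3] + 3*k >= 0); else branch requires pos >= 7.
Before the if: ((2*tab[2] != -10 and pos < -1) -> ((tab[c] > 17 -> pos >= 7) and ((not (tab[c] > 17)) -> 3*tab[w + 3] + 3*k >= 0))) and ((not (2*tab[2] != -10 and pos < -1)) -> pos >= 7)
Before the loop (bound <=1), unroll the exhaustion recursion (WP_0 = exit-now case; WP_j = one more guarded iteration, up to j = 1):
  WP_0: (not (3*k > pos + 2)) and ((2*tab[2] != -10 and pos < -1) -> ((tab[c] > 17 -> pos >= 7) and ((not (tab[c] > 17)) -> 3*tab[w + 3] + 3*k >= 0))) and ((not (2*tab[2] != -10 and pos < -1)) -> pos >= 7)
  WP_1: (3*k > pos + 2 -> (forall pos_1. ((not (3*k > pos_1 + 2)) and ((2*tab[2] != -10 and pos_1 < -1) -> ((tab[c] > 17 -> pos_1 >= 7) and ((not (tab[c] > 17)) -> 3*tab[w + 3] + 3*k >= 0))) and ((not (2*tab[2] != -10 and pos_1 < -1)) -> pos_1 >= 7)))) and ((not (3*k > pos + 2)) -> (((2*tab[2] != -10 and pos < -1) -> ((tab[c] > 17 -> pos >= 7) and ((not (tab[c] > 17)) -> 3*tab[w + 3] + 3*k >= 0))) and ((not (2*tab[2] != -10 and pos < -1)) -> pos >= 7)))
So before the loop: (3*k > pos + 2 -> (forall pos_1. ((not (3*k > pos_1 + 2)) and ((2*tab[2] != -10 and pos_1 < -1) -> ((tab[c] > 17 -> pos_1 >= 7) and ((not (tab[c] > 17)) -> 3*tab[w + 3] + 3*k >= 0))) and ((not (2*tab[2] != -10 and pos_1 < -1)) -> pos_1 >= 7)))) and ((not (3*k > pos + 2)) -> (((2*tab[2] != -10 and pos < -1) -> ((tab[c] > 17 -> pos >= 7) and ((not (tab[c] > 17)) -> 3*tab[w + 3] + 3*k >= 0))) and ((not (2*tab[2] != -10 and pos < -1)) -> pos >= 7)))
Answer: WP = (3*k > pos + 2 -> (forall pos_1. ((not (3*k > pos_1 + 2)) and ((2*tab[2] != -10 and pos_1 < -1) -> ((tab[c] > 17 -> pos_1 >= 7) and ((not (tab[c] > 17)) -> 3*tab[w + 3] + 3*k >= 0))) and ((not (2*tab[2] != -10 and pos_1 < -1)) -> pos_1 >= 7)))) and ((not (3*k > pos + 2)) -> (((2*tab[2] != -10 and pos < -1) -> ((tab[c] > 17 -> pos >= 7) and ((not (tab[c] > 17)) -> 3*tab[w + 3] + 3*k >= 0))) and ((not (2*tab[2] != -10 and pos < -1)) -> pos >= 7)))


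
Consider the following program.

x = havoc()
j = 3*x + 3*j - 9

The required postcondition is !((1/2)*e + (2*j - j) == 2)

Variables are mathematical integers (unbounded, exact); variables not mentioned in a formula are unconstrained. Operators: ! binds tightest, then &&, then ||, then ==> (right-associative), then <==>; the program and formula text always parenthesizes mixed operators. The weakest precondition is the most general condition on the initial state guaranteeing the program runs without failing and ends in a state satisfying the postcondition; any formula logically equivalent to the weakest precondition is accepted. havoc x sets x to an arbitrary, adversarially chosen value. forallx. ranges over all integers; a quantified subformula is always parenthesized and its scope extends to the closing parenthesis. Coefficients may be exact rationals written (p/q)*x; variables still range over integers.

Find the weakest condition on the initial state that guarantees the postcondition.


Working backward. After the program, the postcondition !((1/2)*e + (2*j - j) == 2) must hold; in canonical form it is !((1/2)*e + j == 2).
Before j := 3*x + 3*j - 9: !((1/2)*e + 3*j + 3*x == 11)
Before havoc x: forall x_1. (!((1/2)*e + 3*j + 3*x_1 == 11))
Answer: WP = forall x_1. (!((1/2)*e + 3*j + 3*x_1 == 11))


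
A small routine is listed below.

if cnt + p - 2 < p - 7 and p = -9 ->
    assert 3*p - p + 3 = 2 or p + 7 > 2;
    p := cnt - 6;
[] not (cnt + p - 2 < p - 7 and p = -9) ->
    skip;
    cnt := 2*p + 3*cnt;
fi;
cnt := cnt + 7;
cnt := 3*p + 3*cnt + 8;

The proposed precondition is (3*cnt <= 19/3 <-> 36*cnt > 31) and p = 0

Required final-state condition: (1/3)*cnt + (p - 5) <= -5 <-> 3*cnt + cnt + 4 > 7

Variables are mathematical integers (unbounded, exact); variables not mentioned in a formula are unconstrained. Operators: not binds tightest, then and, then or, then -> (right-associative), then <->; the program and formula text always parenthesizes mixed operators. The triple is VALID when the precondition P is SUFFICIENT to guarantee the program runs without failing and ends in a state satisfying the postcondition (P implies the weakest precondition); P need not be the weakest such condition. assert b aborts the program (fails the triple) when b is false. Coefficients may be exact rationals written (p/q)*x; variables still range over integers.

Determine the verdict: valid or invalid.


Working backward. After the program, the postcondition (1/3)*cnt + (p - 5) <= -5 <-> 3*cnt + cnt + 4 > 7 must hold; in canonical form it is (1/3)*cnt + p <= 0 <-> 4*cnt > 3.
Before cnt := 3*p + 3*cnt + 8: cnt + 2*p <= -8/3 <-> 12*cnt + 12*p > -29
Before cnt := cnt + 7: cnt + 2*p <= -29/3 <-> 12*cnt + 12*p > -113
Then branch requires (2*p = -1 or p > -5) and (3*cnt <= 7/3 <-> 24*cnt > -41); else branch requires 3*cnt + 4*p <= -29/3 <-> 36*cnt + 36*p > -113.
Before the if: ((cnt < -5 and p = -9) -> ((2*p = -1 or p > -5) and (3*cnt <= 7/3 <-> 24*cnt > -41))) and ((not (cnt < -5 and p = -9)) -> (3*cnt + 4*p <= -29/3 <-> 36*cnt + 36*p > -113))
The weakest precondition is ((cnt < -5 and p = -9) -> ((2*p = -1 or p > -5) and (3*cnt <= 7/3 <-> 24*cnt > -41))) and ((not (cnt < -5 and p = -9)) -> (3*cnt + 4*p <= -29/3 <-> 36*cnt + 36*p > -113)).
Check whether (3*cnt <= 19/3 <-> 36*cnt > 31) and p = 0 implies it.
Countermodel: at the initial state cnt = 1, p = 0, the precondition holds but the weakest precondition fails.
Answer: invalid


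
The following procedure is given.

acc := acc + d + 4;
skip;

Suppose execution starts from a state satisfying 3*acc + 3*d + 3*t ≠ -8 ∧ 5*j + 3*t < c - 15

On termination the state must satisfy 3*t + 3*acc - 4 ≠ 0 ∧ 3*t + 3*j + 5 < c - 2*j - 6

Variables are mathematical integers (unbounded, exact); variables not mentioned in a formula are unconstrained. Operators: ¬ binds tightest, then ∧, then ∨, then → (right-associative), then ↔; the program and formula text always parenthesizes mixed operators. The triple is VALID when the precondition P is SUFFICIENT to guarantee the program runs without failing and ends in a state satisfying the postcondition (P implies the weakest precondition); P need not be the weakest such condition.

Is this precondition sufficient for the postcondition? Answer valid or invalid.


Working backward. After the program, the postcondition 3*t + 3*acc - 4 ≠ 0 ∧ 3*t + 3*j + 5 < c - 2*j - 6 must hold; in canonical form it is 3*acc + 3*t ≠ 4 ∧ 5*j + 3*t < c - 11.
Before skip: 3*acc + 3*t ≠ 4 ∧ 5*j + 3*t < c - 11
Before acc := acc + d + 4: 3*acc + 3*d + 3*t ≠ -8 ∧ 5*j + 3*t < c - 11
The weakest precondition is 3*acc + 3*d + 3*t ≠ -8 ∧ 5*j + 3*t < c - 11.
Check whether 3*acc + 3*d + 3*t ≠ -8 ∧ 5*j + 3*t < c - 15 implies it.
Every state satisfying the precondition satisfies the weakest precondition: the implication holds.
Answer: valid


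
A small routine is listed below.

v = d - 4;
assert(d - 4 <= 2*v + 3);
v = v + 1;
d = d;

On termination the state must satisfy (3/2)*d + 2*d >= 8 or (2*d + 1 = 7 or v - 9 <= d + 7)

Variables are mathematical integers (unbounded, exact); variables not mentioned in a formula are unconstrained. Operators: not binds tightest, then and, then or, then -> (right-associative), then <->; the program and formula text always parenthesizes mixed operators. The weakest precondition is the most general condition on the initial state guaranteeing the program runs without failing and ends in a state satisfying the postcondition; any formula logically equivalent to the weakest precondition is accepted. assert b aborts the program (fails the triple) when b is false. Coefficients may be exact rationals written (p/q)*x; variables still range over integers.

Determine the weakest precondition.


Working backward. After the program, the postcondition (3/2)*d + 2*d >= 8 or (2*d + 1 = 7 or v - 9 <= d + 7) must hold; in canonical form it is (7/2)*d >= 8 or 2*d = 6 or v <= d + 16.
Before d := d: (7/2)*d >= 8 or 2*d = 6 or v <= d + 16
Before v := v + 1: (7/2)*d >= 8 or 2*d = 6 or v <= d + 15
Before assert d - 4 <= 2*v + 3: d <= 2*v + 7 and ((7/2)*d >= 8 or 2*d = 6 or v <= d + 15)
Before v := d - 4: d >= 1
Answer: WP = d >= 1


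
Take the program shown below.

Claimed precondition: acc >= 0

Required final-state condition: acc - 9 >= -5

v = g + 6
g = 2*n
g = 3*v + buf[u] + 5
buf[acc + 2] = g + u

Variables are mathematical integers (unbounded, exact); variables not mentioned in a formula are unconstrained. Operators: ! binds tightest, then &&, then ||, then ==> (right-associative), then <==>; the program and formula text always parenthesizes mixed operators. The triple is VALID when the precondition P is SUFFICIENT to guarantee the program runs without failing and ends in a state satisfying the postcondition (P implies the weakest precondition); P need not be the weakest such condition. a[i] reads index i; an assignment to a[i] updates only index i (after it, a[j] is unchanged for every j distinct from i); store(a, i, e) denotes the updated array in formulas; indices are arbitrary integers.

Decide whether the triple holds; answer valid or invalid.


Working backward. After the program, the postcondition acc - 9 >= -5 must hold; in canonical form it is acc >= 4.
Before buf[acc + 2] := g + u: acc >= 4
Before g := 3*v + buf[u] + 5: acc >= 4
Before g := 2*n: acc >= 4
Before v := g + 6: acc >= 4
The weakest precondition is acc >= 4.
Check whether acc >= 0 implies it.
Countermodel: at the initial state acc = 0, the precondition holds but the weakest precondition fails.
Answer: invalid


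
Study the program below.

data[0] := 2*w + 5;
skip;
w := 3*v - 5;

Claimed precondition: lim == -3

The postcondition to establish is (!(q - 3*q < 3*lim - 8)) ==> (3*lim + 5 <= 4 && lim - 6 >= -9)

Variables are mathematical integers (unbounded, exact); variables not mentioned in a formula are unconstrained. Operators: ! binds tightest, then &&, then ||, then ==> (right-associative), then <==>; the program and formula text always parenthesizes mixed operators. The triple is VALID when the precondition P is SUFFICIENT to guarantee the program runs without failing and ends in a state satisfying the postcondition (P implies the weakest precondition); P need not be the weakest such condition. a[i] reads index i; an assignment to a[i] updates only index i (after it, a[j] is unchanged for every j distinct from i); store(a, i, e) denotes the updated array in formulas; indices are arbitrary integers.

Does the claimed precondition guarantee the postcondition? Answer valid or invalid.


Working backward. After the program, the postcondition (!(q - 3*q < 3*lim - 8)) ==> (3*lim + 5 <= 4 && lim - 6 >= -9) must hold; in canonical form it is (!(3*lim + 2*q > 8)) ==> (3*lim <= -1 && lim >= -3).
Before w := 3*v - 5: (!(3*lim + 2*q > 8)) ==> (3*lim <= -1 && lim >= -3)
Before skip: (!(3*lim + 2*q > 8)) ==> (3*lim <= -1 && lim >= -3)
Before data[0] := 2*w + 5: (!(3*lim + 2*q > 8)) ==> (3*lim <= -1 && lim >= -3)
The weakest precondition is (!(3*lim + 2*q > 8)) ==> (3*lim <= -1 && lim >= -3).
Check whether lim == -3 implies it.
Every state satisfying the precondition satisfies the weakest precondition: the implication holds.
Answer: valid


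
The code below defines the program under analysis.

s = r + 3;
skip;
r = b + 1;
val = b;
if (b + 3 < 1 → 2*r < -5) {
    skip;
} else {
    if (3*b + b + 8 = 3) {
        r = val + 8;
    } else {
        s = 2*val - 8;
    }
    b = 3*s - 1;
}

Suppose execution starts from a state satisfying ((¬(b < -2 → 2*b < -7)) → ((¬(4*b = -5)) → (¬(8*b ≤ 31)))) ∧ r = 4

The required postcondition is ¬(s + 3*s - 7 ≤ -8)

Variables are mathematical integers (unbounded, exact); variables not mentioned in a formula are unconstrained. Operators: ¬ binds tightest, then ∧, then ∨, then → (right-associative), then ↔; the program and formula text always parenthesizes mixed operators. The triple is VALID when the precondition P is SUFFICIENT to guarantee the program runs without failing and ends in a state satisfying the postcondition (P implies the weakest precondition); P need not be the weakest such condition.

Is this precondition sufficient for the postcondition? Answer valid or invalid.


Working backward. After the program, the postcondition ¬(s + 3*s - 7 ≤ -8) must hold; in canonical form it is ¬(4*s ≤ -1).
Then branch requires ¬(4*s ≤ -1); else branch requires (4*b = -5 → (¬(4*s ≤ -1))) ∧ ((¬(4*b = -5)) → (¬(8*val ≤ 31))).
Before the if: ((b < -2 → 2*r < -5) → (¬(4*s ≤ -1))) ∧ ((¬(b < -2 → 2*r < -5)) → ((4*b = -5 → (¬(4*s ≤ -1))) ∧ ((¬(4*b = -5)) → (¬(8*val ≤ 31)))))
Before val := b: ((b < -2 → 2*r < -5) → (¬(4*s ≤ -1))) ∧ ((¬(b < -2 → 2*r < -5)) → ((4*b = -5 → (¬(4*s ≤ -1))) ∧ ((¬(4*b = -5)) → (¬(8*b ≤ 31)))))
Before r := b + 1: ((b < -2 → 2*b < -7) → (¬(4*s ≤ -1))) ∧ ((¬(b < -2 → 2*b < -7)) → ((4*b = -5 → (¬(4*s ≤ -1))) ∧ ((¬(4*b = -5)) → (¬(8*b ≤ 31)))))
Before skip: ((b < -2 → 2*b < -7) → (¬(4*s ≤ -1))) ∧ ((¬(b < -2 → 2*b < -7)) → ((4*b = -5 → (¬(4*s ≤ -1))) ∧ ((¬(4*b = -5)) → (¬(8*b ≤ 31)))))
Before s := r + 3: ((b < -2 → 2*b < -7) → (¬(4*r ≤ -13))) ∧ ((¬(b < -2 → 2*b < -7)) → ((4*b = -5 → (¬(4*r ≤ -13))) ∧ ((¬(4*b = -5)) → (¬(8*b ≤ 31)))))
The weakest precondition is ((b < -2 → 2*b < -7) → (¬(4*r ≤ -13))) ∧ ((¬(b < -2 → 2*b < -7)) → ((4*b = -5 → (¬(4*r ≤ -13))) ∧ ((¬(4*b = -5)) → (¬(8*b ≤ 31))))).
Check whether ((¬(b < -2 → 2*b < -7)) → ((¬(4*b = -5)) → (¬(8*b ≤ 31)))) ∧ r = 4 implies it.
Every state satisfying the precondition satisfies the weakest precondition: the implication holds.
Answer: valid


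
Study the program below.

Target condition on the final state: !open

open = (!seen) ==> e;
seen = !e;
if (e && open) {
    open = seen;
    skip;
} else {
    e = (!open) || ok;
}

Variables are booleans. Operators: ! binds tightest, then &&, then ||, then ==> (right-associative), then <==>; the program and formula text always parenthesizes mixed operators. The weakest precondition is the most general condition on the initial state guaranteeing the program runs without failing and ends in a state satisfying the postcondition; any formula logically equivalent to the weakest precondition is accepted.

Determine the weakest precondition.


Working backward. After the program, !open must hold.
Then branch requires !seen; else branch requires !open.
Before the if: ((e && open) ==> (!seen)) && ((!(e && open)) ==> (!open))
Before seen := !e: ((e && open) ==> e) && ((!(e && open)) ==> (!open))
Before open := (!seen) ==> e: ((e && ((!seen) ==> e)) ==> e) && ((!(e && ((!seen) ==> e))) ==> (!((!seen) ==> e)))
Answer: WP = ((e && ((!seen) ==> e)) ==> e) && ((!(e && ((!seen) ==> e))) ==> (!((!seen) ==> e)))


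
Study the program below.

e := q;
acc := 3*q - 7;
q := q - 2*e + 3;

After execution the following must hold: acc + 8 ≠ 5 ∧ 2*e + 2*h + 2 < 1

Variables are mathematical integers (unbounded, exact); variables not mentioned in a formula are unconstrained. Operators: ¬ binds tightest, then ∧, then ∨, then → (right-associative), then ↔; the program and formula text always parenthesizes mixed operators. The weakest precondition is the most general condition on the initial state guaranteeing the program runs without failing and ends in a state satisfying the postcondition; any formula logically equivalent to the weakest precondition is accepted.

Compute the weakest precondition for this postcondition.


Working backward. After the program, the postcondition acc + 8 ≠ 5 ∧ 2*e + 2*h + 2 < 1 must hold; in canonical form it is acc ≠ -3 ∧ 2*e + 2*h < -1.
Before q := q - 2*e + 3: acc ≠ -3 ∧ 2*e + 2*h < -1
Before acc := 3*q - 7: 3*q ≠ 4 ∧ 2*e + 2*h < -1
Before e := q: 3*q ≠ 4 ∧ 2*h + 2*q < -1
Answer: WP = 3*q ≠ 4 ∧ 2*h + 2*q < -1


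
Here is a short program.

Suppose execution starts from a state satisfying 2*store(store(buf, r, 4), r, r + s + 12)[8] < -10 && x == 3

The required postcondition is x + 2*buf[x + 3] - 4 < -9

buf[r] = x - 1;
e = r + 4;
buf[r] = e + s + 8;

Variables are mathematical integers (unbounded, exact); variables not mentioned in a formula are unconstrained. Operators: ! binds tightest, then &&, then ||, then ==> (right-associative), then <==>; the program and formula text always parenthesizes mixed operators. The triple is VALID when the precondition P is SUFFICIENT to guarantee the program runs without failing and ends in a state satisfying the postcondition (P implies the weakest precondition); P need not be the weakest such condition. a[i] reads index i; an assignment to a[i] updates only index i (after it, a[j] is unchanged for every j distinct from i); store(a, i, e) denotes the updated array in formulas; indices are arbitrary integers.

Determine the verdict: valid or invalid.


Working backward. After the program, the postcondition x + 2*buf[x + 3] - 4 < -9 must hold; in canonical form it is 2*buf[x + 3] + x < -5.
Before buf[r] := e + s + 8: 2*store(buf, r, e + s + 8)[x + 3] + x < -5
Before e := r + 4: 2*store(buf, r, r + s + 12)[x + 3] + x < -5
Before buf[r] := x - 1: 2*store(store(buf, r, x - 1), r, r + s + 12)[x + 3] + x < -5
The weakest precondition is 2*store(store(buf, r, x - 1), r, r + s + 12)[x + 3] + x < -5.
Check whether 2*store(store(buf, r, 4), r, r + s + 12)[8] < -10 && x == 3 implies it.
Countermodel: at the initial state buf = {[0] = -6, [6] = 0, [8] = -6, elsewhere -6}, r = 0, s = -18, x = 3, the precondition holds but the weakest precondition fails.
Answer: invalid


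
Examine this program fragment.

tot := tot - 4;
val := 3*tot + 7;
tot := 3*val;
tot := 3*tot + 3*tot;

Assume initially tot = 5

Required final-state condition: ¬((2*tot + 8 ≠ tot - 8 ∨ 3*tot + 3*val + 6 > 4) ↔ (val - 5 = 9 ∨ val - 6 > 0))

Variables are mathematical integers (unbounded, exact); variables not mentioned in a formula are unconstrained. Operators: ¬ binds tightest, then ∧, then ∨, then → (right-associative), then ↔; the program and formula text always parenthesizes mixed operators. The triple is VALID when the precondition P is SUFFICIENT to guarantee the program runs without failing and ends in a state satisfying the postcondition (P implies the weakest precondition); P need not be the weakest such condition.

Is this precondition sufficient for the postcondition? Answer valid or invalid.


Working backward. After the program, the postcondition ¬((2*tot + 8 ≠ tot - 8 ∨ 3*tot + 3*val + 6 > 4) ↔ (val - 5 = 9 ∨ val - 6 > 0)) must hold; in canonical form it is ¬((tot ≠ -16 ∨ 3*tot + 3*val > -2) ↔ (val = 14 ∨ val > 6)).
Before tot := 3*tot + 3*tot: ¬((6*tot ≠ -16 ∨ 18*tot + 3*val > -2) ↔ (val = 14 ∨ val > 6))
Before tot := 3*val: ¬((18*val ≠ -16 ∨ 57*val > -2) ↔ (val = 14 ∨ val > 6))
Before val := 3*tot + 7: ¬((54*tot ≠ -142 ∨ 171*tot > -401) ↔ (3*tot = 7 ∨ 3*tot > -1))
Before tot := tot - 4: ¬((54*tot ≠ 74 ∨ 171*tot > 283) ↔ (3*tot = 19 ∨ 3*tot > 11))
The weakest precondition is ¬((54*tot ≠ 74 ∨ 171*tot > 283) ↔ (3*tot = 19 ∨ 3*tot > 11)).
Check whether tot = 5 implies it.
Countermodel: at the initial state tot = 5, the precondition holds but the weakest precondition fails.
Answer: invalid


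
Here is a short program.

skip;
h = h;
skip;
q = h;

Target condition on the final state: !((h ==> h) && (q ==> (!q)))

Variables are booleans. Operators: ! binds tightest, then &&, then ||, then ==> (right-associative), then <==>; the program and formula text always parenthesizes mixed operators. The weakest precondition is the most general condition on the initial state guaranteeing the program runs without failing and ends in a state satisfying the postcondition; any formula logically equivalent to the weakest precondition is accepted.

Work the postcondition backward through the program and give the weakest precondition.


Working backward. After the program, the postcondition !((h ==> h) && (q ==> (!q))) must hold; in canonical form it is !(q ==> (!q)).
Before q := h: !(h ==> (!h))
Before skip: !(h ==> (!h))
Before h := h: !(h ==> (!h))
Before skip: !(h ==> (!h))
Answer: WP = !(h ==> (!h))


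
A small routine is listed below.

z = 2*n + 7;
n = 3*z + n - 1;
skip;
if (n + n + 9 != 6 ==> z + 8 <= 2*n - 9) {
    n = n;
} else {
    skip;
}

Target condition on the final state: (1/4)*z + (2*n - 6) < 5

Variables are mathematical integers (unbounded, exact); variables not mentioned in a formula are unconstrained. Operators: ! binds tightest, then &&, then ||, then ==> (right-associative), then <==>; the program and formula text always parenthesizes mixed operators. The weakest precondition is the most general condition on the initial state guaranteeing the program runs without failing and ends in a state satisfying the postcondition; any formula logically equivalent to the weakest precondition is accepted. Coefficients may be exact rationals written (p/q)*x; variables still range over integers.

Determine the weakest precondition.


Working backward. After the program, the postcondition (1/4)*z + (2*n - 6) < 5 must hold; in canonical form it is 2*n + (1/4)*z < 11.
Then branch requires 2*n + (1/4)*z < 11; else branch requires 2*n + (1/4)*z < 11.
Before the if: ((2*n != -3 ==> z <= 2*n - 17) ==> 2*n + (1/4)*z < 11) && ((!(2*n != -3 ==> z <= 2*n - 17)) ==> 2*n + (1/4)*z < 11)
Before skip: ((2*n != -3 ==> z <= 2*n - 17) ==> 2*n + (1/4)*z < 11) && ((!(2*n != -3 ==> z <= 2*n - 17)) ==> 2*n + (1/4)*z < 11)
Before n := 3*z + n - 1: ((2*n + 6*z != -1 ==> 2*n + 5*z >= 19) ==> 2*n + (25/4)*z < 13) && ((!(2*n + 6*z != -1 ==> 2*n + 5*z >= 19)) ==> 2*n + (25/4)*z < 13)
Before z := 2*n + 7: ((14*n != -43 ==> 12*n >= -16) ==> (29/2)*n < -123/4) && ((!(14*n != -43 ==> 12*n >= -16)) ==> (29/2)*n < -123/4)
Answer: WP = ((14*n != -43 ==> 12*n >= -16) ==> (29/2)*n < -123/4) && ((!(14*n != -43 ==> 12*n >= -16)) ==> (29/2)*n < -123/4)


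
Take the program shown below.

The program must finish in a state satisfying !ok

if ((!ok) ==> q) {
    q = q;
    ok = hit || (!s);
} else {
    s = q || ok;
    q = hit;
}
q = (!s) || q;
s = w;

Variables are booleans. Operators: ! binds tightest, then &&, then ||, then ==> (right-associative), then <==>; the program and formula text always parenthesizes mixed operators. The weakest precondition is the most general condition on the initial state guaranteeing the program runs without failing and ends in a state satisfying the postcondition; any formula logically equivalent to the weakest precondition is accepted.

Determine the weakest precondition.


Working backward. After the program, !ok must hold.
Before s := w: !ok
Before q := (!s) || q: !ok
Then branch requires !(hit || (!s)); else branch requires !ok.
Before the if: (((!ok) ==> q) ==> (!(hit || (!s)))) && ((!((!ok) ==> q)) ==> (!ok))
Answer: WP = (((!ok) ==> q) ==> (!(hit || (!s)))) && ((!((!ok) ==> q)) ==> (!ok))


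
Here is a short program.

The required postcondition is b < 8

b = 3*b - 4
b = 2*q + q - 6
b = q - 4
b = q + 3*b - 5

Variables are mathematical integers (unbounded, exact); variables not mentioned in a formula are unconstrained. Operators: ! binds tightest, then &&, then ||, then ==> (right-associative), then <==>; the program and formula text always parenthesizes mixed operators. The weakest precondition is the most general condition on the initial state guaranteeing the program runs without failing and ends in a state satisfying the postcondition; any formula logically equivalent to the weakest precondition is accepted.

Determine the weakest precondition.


Working backward. After the program, b < 8 must hold.
Before b := q + 3*b - 5: 3*b + q < 13
Before b := q - 4: 4*q < 25
Before b := 2*q + q - 6: 4*q < 25
Before b := 3*b - 4: 4*q < 25
Answer: WP = 4*q < 25


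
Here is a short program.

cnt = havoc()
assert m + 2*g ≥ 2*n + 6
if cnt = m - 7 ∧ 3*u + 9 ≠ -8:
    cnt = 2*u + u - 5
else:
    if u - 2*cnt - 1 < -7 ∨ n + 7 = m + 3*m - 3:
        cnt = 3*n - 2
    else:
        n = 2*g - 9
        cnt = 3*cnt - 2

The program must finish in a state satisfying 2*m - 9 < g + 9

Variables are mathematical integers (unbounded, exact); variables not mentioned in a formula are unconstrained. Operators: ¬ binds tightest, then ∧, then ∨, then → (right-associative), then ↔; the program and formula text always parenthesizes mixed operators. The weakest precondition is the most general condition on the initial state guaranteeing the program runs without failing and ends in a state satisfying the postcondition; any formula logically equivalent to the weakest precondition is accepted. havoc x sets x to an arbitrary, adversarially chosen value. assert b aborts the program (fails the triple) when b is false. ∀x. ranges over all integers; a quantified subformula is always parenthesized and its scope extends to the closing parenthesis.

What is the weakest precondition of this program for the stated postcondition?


Working backward. After the program, the postcondition 2*m - 9 < g + 9 must hold; in canonical form it is 2*m < g + 18.
Then branch requires 2*m < g + 18; else branch requires ((u < 2*cnt - 6 ∨ n = 4*m - 10) → 2*m < g + 18) ∧ ((¬(u < 2*cnt - 6 ∨ n = 4*m - 10)) → 2*m < g + 18).
Before the if: ((cnt = m - 7 ∧ 3*u ≠ -17) → 2*m < g + 18) ∧ ((¬(cnt = m - 7 ∧ 3*u ≠ -17)) → (((u < 2*cnt - 6 ∨ n = 4*m - 10) → 2*m < g + 18) ∧ ((¬(u < 2*cnt - 6 ∨ n = 4*m - 10)) → 2*m < g + 18)))
Before assert m + 2*g ≥ 2*n + 6: 2*g + m ≥ 2*n + 6 ∧ ((cnt = m - 7 ∧ 3*u ≠ -17) → 2*m < g + 18) ∧ ((¬(cnt = m - 7 ∧ 3*u ≠ -17)) → (((u < 2*cnt - 6 ∨ n = 4*m - 10) → 2*m < g + 18) ∧ ((¬(u < 2*cnt - 6 ∨ n = 4*m - 10)) → 2*m < g + 18)))
Before havoc cnt: ∀cnt_1. (2*g + m ≥ 2*n + 6 ∧ ((cnt_1 = m - 7 ∧ 3*u ≠ -17) → 2*m < g + 18) ∧ ((¬(cnt_1 = m - 7 ∧ 3*u ≠ -17)) → (((u < 2*cnt_1 - 6 ∨ n = 4*m - 10) → 2*m < g + 18) ∧ ((¬(u < 2*cnt_1 - 6 ∨ n = 4*m - 10)) → 2*m < g + 18))))
Answer: WP = ∀cnt_1. (2*g + m ≥ 2*n + 6 ∧ ((cnt_1 = m - 7 ∧ 3*u ≠ -17) → 2*m < g + 18) ∧ ((¬(cnt_1 = m - 7 ∧ 3*u ≠ -17)) → (((u < 2*cnt_1 - 6 ∨ n = 4*m - 10) → 2*m < g + 18) ∧ ((¬(u < 2*cnt_1 - 6 ∨ n = 4*m - 10)) → 2*m < g + 18))))


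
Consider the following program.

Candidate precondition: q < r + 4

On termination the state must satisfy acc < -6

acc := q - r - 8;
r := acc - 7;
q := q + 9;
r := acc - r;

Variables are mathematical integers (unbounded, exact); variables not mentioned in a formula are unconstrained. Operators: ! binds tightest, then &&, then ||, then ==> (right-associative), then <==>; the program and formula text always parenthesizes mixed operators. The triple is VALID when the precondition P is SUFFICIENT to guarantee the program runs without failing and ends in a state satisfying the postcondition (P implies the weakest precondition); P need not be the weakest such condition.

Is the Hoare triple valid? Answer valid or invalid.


Working backward. After the program, acc < -6 must hold.
Before r := acc - r: acc < -6
Before q := q + 9: acc < -6
Before r := acc - 7: acc < -6
Before acc := q - r - 8: q < r + 2
The weakest precondition is q < r + 2.
Check whether q < r + 4 implies it.
Countermodel: at the initial state q = 2, r = 0, the precondition holds but the weakest precondition fails.
Answer: invalid


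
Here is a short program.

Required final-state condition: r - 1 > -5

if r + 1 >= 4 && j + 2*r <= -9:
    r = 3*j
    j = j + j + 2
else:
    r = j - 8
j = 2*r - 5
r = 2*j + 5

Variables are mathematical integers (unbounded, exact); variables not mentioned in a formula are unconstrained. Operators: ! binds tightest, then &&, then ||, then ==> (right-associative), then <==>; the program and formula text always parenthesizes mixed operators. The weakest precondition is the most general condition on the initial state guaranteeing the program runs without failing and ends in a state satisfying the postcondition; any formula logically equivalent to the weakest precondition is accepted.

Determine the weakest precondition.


Working backward. After the program, the postcondition r - 1 > -5 must hold; in canonical form it is r > -4.
Before r := 2*j + 5: 2*j > -9
Before j := 2*r - 5: 4*r > 1
Then branch requires 12*j > 1; else branch requires 4*j > 33.
Before the if: ((r >= 3 && j + 2*r <= -9) ==> 12*j > 1) && ((!(r >= 3 && j + 2*r <= -9)) ==> 4*j > 33)
Answer: WP = ((r >= 3 && j + 2*r <= -9) ==> 12*j > 1) && ((!(r >= 3 && j + 2*r <= -9)) ==> 4*j > 33)


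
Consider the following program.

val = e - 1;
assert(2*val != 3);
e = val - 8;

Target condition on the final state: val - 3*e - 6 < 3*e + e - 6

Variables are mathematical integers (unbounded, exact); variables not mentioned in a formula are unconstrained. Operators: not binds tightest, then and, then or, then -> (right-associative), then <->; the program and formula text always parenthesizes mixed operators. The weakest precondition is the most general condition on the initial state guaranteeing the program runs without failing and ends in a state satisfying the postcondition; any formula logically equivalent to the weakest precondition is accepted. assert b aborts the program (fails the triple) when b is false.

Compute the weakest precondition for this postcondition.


Working backward. After the program, the postcondition val - 3*e - 6 < 3*e + e - 6 must hold; in canonical form it is val < 7*e.
Before e := val - 8: 6*val > 56
Before assert 2*val != 3: 2*val != 3 and 6*val > 56
Before val := e - 1: 2*e != 5 and 6*e > 62
Answer: WP = 2*e != 5 and 6*e > 62


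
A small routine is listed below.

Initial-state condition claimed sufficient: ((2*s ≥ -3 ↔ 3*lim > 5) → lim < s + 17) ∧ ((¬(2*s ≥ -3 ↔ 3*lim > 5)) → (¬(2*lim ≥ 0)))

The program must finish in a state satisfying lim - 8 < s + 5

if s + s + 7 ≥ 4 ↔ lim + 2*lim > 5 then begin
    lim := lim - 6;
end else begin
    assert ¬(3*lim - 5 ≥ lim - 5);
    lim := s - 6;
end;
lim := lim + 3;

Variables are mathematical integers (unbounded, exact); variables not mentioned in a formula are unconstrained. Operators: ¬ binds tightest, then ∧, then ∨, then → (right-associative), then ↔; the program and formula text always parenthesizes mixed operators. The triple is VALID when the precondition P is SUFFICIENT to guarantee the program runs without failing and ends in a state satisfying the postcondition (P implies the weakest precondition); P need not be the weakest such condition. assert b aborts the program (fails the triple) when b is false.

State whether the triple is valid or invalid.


Working backward. After the program, the postcondition lim - 8 < s + 5 must hold; in canonical form it is lim < s + 13.
Before lim := lim + 3: lim < s + 10
Then branch requires lim < s + 16; else branch requires ¬(2*lim ≥ 0).
Before the if: ((2*s ≥ -3 ↔ 3*lim > 5) → lim < s + 16) ∧ ((¬(2*s ≥ -3 ↔ 3*lim > 5)) → (¬(2*lim ≥ 0)))
The weakest precondition is ((2*s ≥ -3 ↔ 3*lim > 5) → lim < s + 16) ∧ ((¬(2*s ≥ -3 ↔ 3*lim > 5)) → (¬(2*lim ≥ 0))).
Check whether ((2*s ≥ -3 ↔ 3*lim > 5) → lim < s + 17) ∧ ((¬(2*s ≥ -3 ↔ 3*lim > 5)) → (¬(2*lim ≥ 0))) implies it.
Countermodel: at the initial state lim = 0, s = -16, the precondition holds but the weakest precondition fails.
Answer: invalid


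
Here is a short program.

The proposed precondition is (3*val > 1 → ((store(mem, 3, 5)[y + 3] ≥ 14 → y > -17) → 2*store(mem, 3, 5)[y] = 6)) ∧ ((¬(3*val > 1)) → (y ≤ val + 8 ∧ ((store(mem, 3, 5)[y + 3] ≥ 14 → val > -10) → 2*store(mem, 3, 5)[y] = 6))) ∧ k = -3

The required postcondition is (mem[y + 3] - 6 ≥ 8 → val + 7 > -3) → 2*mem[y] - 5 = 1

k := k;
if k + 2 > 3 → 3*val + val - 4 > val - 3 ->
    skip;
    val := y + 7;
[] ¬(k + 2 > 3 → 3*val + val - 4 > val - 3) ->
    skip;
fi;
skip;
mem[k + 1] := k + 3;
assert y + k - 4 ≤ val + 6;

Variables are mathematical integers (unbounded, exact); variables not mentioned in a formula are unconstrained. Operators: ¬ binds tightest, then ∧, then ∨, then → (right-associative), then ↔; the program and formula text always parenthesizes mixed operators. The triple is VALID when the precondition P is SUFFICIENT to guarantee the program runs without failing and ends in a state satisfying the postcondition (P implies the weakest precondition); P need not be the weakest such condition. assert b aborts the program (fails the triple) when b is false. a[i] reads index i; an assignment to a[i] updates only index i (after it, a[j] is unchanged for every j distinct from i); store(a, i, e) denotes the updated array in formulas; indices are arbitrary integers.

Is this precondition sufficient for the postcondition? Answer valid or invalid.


Working backward. After the program, the postcondition (mem[y + 3] - 6 ≥ 8 → val + 7 > -3) → 2*mem[y] - 5 = 1 must hold; in canonical form it is (mem[y + 3] ≥ 14 → val > -10) → 2*mem[y] = 6.
Before assert y + k - 4 ≤ val + 6: k + y ≤ val + 10 ∧ ((mem[y + 3] ≥ 14 → val > -10) → 2*mem[y] = 6)
Before mem[k + 1] := k + 3: k + y ≤ val + 10 ∧ ((store(mem, k + 1, k + 3)[y + 3] ≥ 14 → val > -10) → 2*store(mem, k + 1, k + 3)[y] = 6)
Before skip: k + y ≤ val + 10 ∧ ((store(mem, k + 1, k + 3)[y + 3] ≥ 14 → val > -10) → 2*store(mem, k + 1, k + 3)[y] = 6)
Then branch requires k ≤ 17 ∧ ((store(mem, k + 1, k + 3)[y + 3] ≥ 14 → y > -17) → 2*store(mem, k + 1, k + 3)[y] = 6); else branch requires k + y ≤ val + 10 ∧ ((store(mem, k + 1, k + 3)[y + 3] ≥ 14 → val > -10) → 2*store(mem, k + 1, k + 3)[y] = 6).
Before the if: ((k > 1 → 3*val > 1) → (k ≤ 17 ∧ ((store(mem, k + 1, k + 3)[y + 3] ≥ 14 → y > -17) → 2*store(mem, k + 1, k + 3)[y] = 6))) ∧ ((¬(k > 1 → 3*val > 1)) → (k + y ≤ val + 10 ∧ ((store(mem, k + 1, k + 3)[y + 3] ≥ 14 → val > -10) → 2*store(mem, k + 1, k + 3)[y] = 6)))
Before k := k: ((k > 1 → 3*val > 1) → (k ≤ 17 ∧ ((store(mem, k + 1, k + 3)[y + 3] ≥ 14 → y > -17) → 2*store(mem, k + 1, k + 3)[y] = 6))) ∧ ((¬(k > 1 → 3*val > 1)) → (k + y ≤ val + 10 ∧ ((store(mem, k + 1, k + 3)[y + 3] ≥ 14 → val > -10) → 2*store(mem, k + 1, k + 3)[y] = 6)))
The weakest precondition is ((k > 1 → 3*val > 1) → (k ≤ 17 ∧ ((store(mem, k + 1, k + 3)[y + 3] ≥ 14 → y > -17) → 2*store(mem, k + 1, k + 3)[y] = 6))) ∧ ((¬(k > 1 → 3*val > 1)) → (k + y ≤ val + 10 ∧ ((store(mem, k + 1, k + 3)[y + 3] ≥ 14 → val > -10) → 2*store(mem, k + 1, k + 3)[y] = 6))).
Check whether (3*val > 1 → ((store(mem, 3, 5)[y + 3] ≥ 14 → y > -17) → 2*store(mem, 3, 5)[y] = 6)) ∧ ((¬(3*val > 1)) → (y ≤ val + 8 ∧ ((store(mem, 3, 5)[y + 3] ≥ 14 → val > -10) → 2*store(mem, 3, 5)[y] = 6))) ∧ k = -3 implies it.
Countermodel: at the initial state k = -3, mem = {[-2] = 3, [1] = 13, [3] = 2, elsewhere 2}, val = 1, y = -2, the precondition holds but the weakest precondition fails.
Answer: invalid
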